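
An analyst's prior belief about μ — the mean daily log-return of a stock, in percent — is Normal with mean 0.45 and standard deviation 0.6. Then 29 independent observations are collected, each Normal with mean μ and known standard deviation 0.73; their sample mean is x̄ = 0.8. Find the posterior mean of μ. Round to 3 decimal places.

Posterior mean ≈ 0.783

With known σ, the Normal prior is conjugate. Weight on the data is w = (n/σ²)/(n/σ² + 1/τ₀²) = 54.4192/(54.4192+2.77778) = 0.95143.
Posterior mean = w·x̄ + (1−w)·μ₀ = 0.95143·0.8 + 0.048565·0.45 = 0.783.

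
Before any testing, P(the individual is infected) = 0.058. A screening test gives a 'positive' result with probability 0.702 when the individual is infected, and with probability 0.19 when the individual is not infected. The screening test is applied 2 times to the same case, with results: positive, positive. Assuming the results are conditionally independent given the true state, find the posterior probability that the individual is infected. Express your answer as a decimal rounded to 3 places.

Posterior P(H) ≈ 0.457

Let H be the event that the individual is infected; start with P(H) = 0.058. P('positive'|H) = 0.702, P('positive'|¬H) = 0.19.
Update on result 1 ('positive'): P(H) ← 0.702·0.0580 / (0.702·0.0580 + 0.19·0.9420) = 0.040716/0.21970 = 0.1853.
Update on result 2 ('positive'): P(H) ← 0.702·0.1853 / (0.702·0.1853 + 0.19·0.8147) = 0.13010/0.28489 = 0.4567.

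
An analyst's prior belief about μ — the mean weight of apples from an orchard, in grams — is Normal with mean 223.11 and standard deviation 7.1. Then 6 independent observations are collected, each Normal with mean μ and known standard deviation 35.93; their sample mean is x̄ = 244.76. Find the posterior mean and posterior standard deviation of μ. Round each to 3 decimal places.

Posterior mean ≈ 227.220; posterior SD ≈ 6.391

With known σ, the Normal prior is conjugate. Weight on the data is w = (n/σ²)/(n/σ² + 1/τ₀²) = 0.00464769/(0.00464769+0.0198373) = 0.18982.
Posterior mean = w·x̄ + (1−w)·μ₀ = 0.18982·244.76 + 0.81018·223.11 = 227.220. Posterior variance = 1/(0.00464769+0.0198373) = 40.8413, so SD = 6.391.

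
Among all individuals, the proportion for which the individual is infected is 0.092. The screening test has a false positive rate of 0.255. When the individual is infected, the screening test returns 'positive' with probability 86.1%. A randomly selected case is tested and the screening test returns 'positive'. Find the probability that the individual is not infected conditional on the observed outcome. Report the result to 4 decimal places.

Let H be the event that the individual is infected. P(H) = 0.092, so P(¬H) = 0.908. With E the 'positive' result, P(E|H) = 0.861 and P(E|¬H) = 0.255.
P(E) = 0.861·0.092 + 0.255·0.908 = 0.079212 + 0.23154 = 0.31075.
By Bayes' theorem, P(H|E) = 0.079212 / 0.31075 = 0.2549. Hence P(¬H|E) = 1 − 0.2549 = 0.7451.

P(¬H | E) ≈ 0.7451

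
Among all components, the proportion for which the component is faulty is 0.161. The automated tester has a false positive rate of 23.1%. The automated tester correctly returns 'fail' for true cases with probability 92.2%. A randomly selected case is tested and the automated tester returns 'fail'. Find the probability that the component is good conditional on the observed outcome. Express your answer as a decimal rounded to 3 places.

P(¬H | E) ≈ 0.566

Write H for 'the component is faulty'. Prior odds H:¬H = 0.161/0.839 = 0.19190. For the 'fail' outcome, the likelihood ratio is 0.922/0.231 = 3.9913.
Posterior odds = 0.19190 × 3.9913 = 0.76592, so P(H|E) = 0.76592/(1+0.76592) = 0.434. Then P(¬H|E) = 1 − 0.434 = 0.566.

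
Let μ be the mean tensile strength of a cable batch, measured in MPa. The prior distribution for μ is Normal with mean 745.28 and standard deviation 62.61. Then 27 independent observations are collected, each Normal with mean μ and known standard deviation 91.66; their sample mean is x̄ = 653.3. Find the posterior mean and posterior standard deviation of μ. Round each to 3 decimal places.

Posterior mean ≈ 660.064; posterior SD ≈ 16.979

Prior precision 1/τ₀² = 1/62.61² = 0.00025510; data precision n/σ² = 27/91.66² = 0.00321369.
Posterior precision = 0.00025510 + 0.00321369 = 0.00346879, giving posterior SD = 1/√0.00346879 = 16.979.
Posterior mean = (0.00025510·745.28 + 0.00321369·653.3) / 0.00346879 = 660.064.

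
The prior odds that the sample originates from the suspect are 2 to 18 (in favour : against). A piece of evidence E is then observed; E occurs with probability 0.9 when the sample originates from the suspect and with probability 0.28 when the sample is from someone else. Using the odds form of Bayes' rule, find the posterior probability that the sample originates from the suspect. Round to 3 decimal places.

Posterior probability ≈ 0.263

Prior odds = 2/18 = 0.11111.
Likelihood ratio for E = 0.9/0.28 = 3.2143.
Posterior odds = prior odds × LR = 0.35714.
Posterior probability = odds/(1+odds) = 0.35714/1.3571 = 0.263.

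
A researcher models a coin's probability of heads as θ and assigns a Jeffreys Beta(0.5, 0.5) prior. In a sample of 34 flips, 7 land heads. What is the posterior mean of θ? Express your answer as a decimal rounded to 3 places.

Posterior mean ≈ 0.214

Observing 7 successes and 27 failures updates Beta(0.5, 0.5) by adding the success and failure counts to the two shape parameters: α = 0.5+7 = 7.5, β = 0.5+27 = 27.5.
Posterior mean = α/(α+β) = 7.5/35 = 0.214.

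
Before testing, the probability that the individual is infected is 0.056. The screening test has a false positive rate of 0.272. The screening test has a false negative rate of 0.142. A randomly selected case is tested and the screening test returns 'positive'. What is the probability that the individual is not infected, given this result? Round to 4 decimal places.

P(¬H | E) ≈ 0.8424

Write H for 'the individual is infected'. Prior odds H:¬H = 0.056/0.944 = 0.059322. For the 'positive' outcome, the likelihood ratio is 0.858/0.272 = 3.1544.
Posterior odds = 0.059322 × 3.1544 = 0.18713, so P(H|E) = 0.18713/(1+0.18713) = 0.1576. Then P(¬H|E) = 1 − 0.1576 = 0.8424.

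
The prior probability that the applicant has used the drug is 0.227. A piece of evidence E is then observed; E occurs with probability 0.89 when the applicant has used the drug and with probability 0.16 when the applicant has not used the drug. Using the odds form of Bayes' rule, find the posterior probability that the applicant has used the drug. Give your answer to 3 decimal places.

Posterior probability ≈ 0.620

Prior odds = 0.227/(1−0.227) = 0.29366.
Likelihood ratio for E = 0.89/0.16 = 5.5625.
Posterior odds = prior odds × LR = 1.6335.
Posterior probability = odds/(1+odds) = 1.6335/2.6335 = 0.620.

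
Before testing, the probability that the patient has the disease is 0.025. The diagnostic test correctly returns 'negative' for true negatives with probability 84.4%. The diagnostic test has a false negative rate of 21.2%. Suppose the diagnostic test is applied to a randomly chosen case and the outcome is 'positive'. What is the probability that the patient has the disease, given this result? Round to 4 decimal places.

Write H for 'the patient has the disease'. Prior odds H:¬H = 0.025/0.975 = 0.025641. For the 'positive' outcome, the likelihood ratio is 0.788/0.156 = 5.0513.
Posterior odds = 0.025641 × 5.0513 = 0.12952, so P(H|E) = 0.12952/(1+0.12952) = 0.1147.

P(H | E) ≈ 0.1147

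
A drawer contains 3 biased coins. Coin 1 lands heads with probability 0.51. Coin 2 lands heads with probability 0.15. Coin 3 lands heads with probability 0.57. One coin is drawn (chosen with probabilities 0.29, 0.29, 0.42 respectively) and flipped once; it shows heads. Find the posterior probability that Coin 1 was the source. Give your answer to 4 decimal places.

P(heads|C1) = 0.51; P(heads|C2) = 0.15; P(heads|C3) = 0.57.
Prior × likelihood for each source: 0.29·0.51=0.1479, 0.29·0.15=0.04350, 0.42·0.57=0.2394. Summing gives P(heads) = 0.43080.
P(Coin 1 | heads) = 0.1479 / 0.43080 = 0.3433.

Posterior probability ≈ 0.3433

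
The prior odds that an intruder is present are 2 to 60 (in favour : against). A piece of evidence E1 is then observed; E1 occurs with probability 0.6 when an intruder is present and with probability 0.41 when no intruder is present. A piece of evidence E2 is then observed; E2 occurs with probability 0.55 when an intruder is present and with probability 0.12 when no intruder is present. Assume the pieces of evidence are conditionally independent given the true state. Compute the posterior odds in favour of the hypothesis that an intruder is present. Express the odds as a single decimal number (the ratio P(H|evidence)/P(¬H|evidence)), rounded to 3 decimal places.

Posterior odds ≈ 0.224

Prior odds = 2/60 = 0.033333.
Likelihood ratio for E1 = 0.6/0.41 = 1.4634.
Likelihood ratio for E2 = 0.55/0.12 = 4.5833.
Posterior odds = prior odds × LR₁ × LR₂ = 0.22358.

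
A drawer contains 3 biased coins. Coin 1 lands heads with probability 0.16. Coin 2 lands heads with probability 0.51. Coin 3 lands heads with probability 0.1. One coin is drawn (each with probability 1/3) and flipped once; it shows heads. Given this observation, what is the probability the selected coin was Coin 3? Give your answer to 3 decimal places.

Posterior probability ≈ 0.130

Tabulate prior·likelihood by source: [1] prior 0.333333, lik 0.16, product 0.05333; [2] prior 0.333333, lik 0.51, product 0.1700; [3] prior 0.333333, lik 0.1, product 0.03333.
Normalizing constant = 0.25667; the posterior for Coin 3 is its product over the sum, 0.03333/0.25667 = 0.130.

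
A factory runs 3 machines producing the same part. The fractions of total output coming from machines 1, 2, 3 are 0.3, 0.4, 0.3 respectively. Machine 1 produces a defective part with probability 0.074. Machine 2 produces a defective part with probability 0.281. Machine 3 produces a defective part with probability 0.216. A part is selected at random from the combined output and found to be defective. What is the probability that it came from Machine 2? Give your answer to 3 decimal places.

Posterior probability ≈ 0.564

P(defective|M1) = 0.074; P(defective|M2) = 0.281; P(defective|M3) = 0.216.
Prior × likelihood for each source: 0.3·0.074=0.02220, 0.4·0.281=0.1124, 0.3·0.216=0.06480. Summing gives P(defective) = 0.19940.
P(Machine 2 | defective) = 0.1124 / 0.19940 = 0.564.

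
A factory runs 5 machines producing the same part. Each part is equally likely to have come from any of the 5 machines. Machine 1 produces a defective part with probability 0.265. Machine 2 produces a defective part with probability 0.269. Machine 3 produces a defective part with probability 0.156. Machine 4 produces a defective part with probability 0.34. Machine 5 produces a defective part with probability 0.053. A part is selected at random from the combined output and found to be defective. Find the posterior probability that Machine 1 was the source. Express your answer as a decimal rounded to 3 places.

Posterior probability ≈ 0.245

P(defective|M1) = 0.265; P(defective|M2) = 0.269; P(defective|M3) = 0.156; P(defective|M4) = 0.34; P(defective|M5) = 0.053.
Prior × likelihood for each source: 0.2·0.265=0.05300, 0.2·0.269=0.05380, 0.2·0.156=0.03120, 0.2·0.34=0.06800, 0.2·0.053=0.01060. Summing gives P(defective) = 0.21660.
P(Machine 1 | defective) = 0.05300 / 0.21660 = 0.245.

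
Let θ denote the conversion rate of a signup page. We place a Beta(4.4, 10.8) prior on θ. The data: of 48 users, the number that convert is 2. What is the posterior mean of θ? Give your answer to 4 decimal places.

Observing 2 successes and 46 failures updates Beta(4.4, 10.8) by adding the success and failure counts to the two shape parameters: α = 4.4+2 = 6.4, β = 10.8+46 = 56.8.
E[θ | data] = 6.4/(6.4+56.8) = 0.1013.

Posterior mean ≈ 0.1013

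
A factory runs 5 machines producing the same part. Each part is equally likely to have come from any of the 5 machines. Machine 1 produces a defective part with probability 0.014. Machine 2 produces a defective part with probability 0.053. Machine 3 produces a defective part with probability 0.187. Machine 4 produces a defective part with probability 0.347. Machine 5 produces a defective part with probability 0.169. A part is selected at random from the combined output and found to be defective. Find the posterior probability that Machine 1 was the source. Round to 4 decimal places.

Posterior probability ≈ 0.0182

P(defective|M1) = 0.014; P(defective|M2) = 0.053; P(defective|M3) = 0.187; P(defective|M4) = 0.347; P(defective|M5) = 0.169.
Prior × likelihood for each source: 0.2·0.014=0.002800, 0.2·0.053=0.01060, 0.2·0.187=0.03740, 0.2·0.347=0.06940, 0.2·0.169=0.03380. Summing gives P(defective) = 0.15400.
P(Machine 1 | defective) = 0.002800 / 0.15400 = 0.0182.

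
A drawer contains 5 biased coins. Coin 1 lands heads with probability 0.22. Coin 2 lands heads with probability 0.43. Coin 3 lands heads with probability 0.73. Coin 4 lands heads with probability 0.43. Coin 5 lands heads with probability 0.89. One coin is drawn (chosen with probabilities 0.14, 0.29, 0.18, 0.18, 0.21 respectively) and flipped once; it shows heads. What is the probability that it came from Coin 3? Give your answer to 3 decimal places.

Posterior probability ≈ 0.238

Tabulate prior·likelihood by source: [1] prior 0.14, lik 0.22, product 0.03080; [2] prior 0.29, lik 0.43, product 0.1247; [3] prior 0.18, lik 0.73, product 0.1314; [4] prior 0.18, lik 0.43, product 0.07740; [5] prior 0.21, lik 0.89, product 0.1869.
Normalizing constant = 0.55120; the posterior for Coin 3 is its product over the sum, 0.1314/0.55120 = 0.238.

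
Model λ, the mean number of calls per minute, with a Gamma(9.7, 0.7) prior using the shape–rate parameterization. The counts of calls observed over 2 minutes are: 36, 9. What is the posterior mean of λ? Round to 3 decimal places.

Posterior mean ≈ 20.259

The Poisson likelihood adds the total count to the shape and the number of exposure periods to the rate. Here ∑xᵢ = 45 and n = 2, so shape 9.7→54.7 and rate 0.7→2.7.
E[λ | data] = 54.7/2.7 = 20.259.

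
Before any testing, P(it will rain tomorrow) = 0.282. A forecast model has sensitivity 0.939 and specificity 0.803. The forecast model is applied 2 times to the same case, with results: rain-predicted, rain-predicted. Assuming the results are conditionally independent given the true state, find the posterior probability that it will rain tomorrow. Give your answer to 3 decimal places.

Posterior P(H) ≈ 0.899

Let H be the event that it will rain tomorrow; start with P(H) = 0.282. P('rain-predicted'|H) = 0.939, P('rain-predicted'|¬H) = 0.197.
Update on result 1 ('rain-predicted'): P(H) ← 0.939·0.2820 / (0.939·0.2820 + 0.197·0.7180) = 0.26480/0.40624 = 0.6518.
Update on result 2 ('rain-predicted'): P(H) ← 0.939·0.6518 / (0.939·0.6518 + 0.197·0.3482) = 0.61206/0.68065 = 0.8992.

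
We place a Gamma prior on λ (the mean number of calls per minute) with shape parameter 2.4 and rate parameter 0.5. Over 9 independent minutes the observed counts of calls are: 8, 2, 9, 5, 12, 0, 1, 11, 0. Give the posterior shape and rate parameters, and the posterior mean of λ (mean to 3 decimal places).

Total count ∑xᵢ = 48 over n = 9 minutes.
Gamma is conjugate to the Poisson likelihood: posterior is Gamma(shape = 2.4+48 = 50.4, rate = 0.5+9 = 9.5).
Posterior mean = shape/rate = 50.4/9.5 = 5.305.

Posterior: Gamma(shape=50.4, rate=9.5); mean ≈ 5.305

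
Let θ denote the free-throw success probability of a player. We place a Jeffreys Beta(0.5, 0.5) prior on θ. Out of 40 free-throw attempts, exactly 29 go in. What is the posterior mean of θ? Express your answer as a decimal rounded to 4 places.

Observing 29 successes and 11 failures updates Beta(0.5, 0.5) by adding the success and failure counts to the two shape parameters: α = 0.5+29 = 29.5, β = 0.5+11 = 11.5.
E[θ | data] = 29.5/(29.5+11.5) = 0.7195.

Posterior mean ≈ 0.7195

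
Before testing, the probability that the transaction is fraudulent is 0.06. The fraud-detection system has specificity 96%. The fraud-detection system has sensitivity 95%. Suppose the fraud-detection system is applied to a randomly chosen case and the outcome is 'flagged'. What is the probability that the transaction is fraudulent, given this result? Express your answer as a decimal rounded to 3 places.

Let H be the event that the transaction is fraudulent. P(H) = 0.06, so P(¬H) = 0.94. With E the 'flagged' result, P(E|H) = 0.95 and P(E|¬H) = 0.04.
P(E) = 0.95·0.06 + 0.04·0.94 = 0.057000 + 0.037600 = 0.094600.
By Bayes' theorem, P(H|E) = 0.057000 / 0.094600 = 0.603.

P(H | E) ≈ 0.603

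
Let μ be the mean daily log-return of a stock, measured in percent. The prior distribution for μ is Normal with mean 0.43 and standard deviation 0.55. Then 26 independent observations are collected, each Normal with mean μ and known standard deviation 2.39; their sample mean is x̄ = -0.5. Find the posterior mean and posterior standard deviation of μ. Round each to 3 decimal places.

Prior precision 1/τ₀² = 1/0.55² = 3.30579; data precision n/σ² = 26/2.39² = 4.55174.
Posterior precision = 3.30579 + 4.55174 = 7.85753, giving posterior SD = 1/√7.85753 = 0.357.
Posterior mean = (3.30579·0.43 + 4.55174·-0.5) / 7.85753 = -0.109.

Posterior mean ≈ -0.109; posterior SD ≈ 0.357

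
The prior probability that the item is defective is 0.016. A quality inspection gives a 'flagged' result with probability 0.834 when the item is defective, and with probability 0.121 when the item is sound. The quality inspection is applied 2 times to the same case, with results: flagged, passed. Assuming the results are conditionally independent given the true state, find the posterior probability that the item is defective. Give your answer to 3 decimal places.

Posterior P(H) ≈ 0.021

With H the event that the item is defective, the joint likelihood of the observed sequence is P(data|H) = 0.834·0.166 = 0.13844 and P(data|¬H) = 0.121·0.879 = 0.10636.
Bayes: P(H|data) = 0.016·0.13844 / (0.016·0.13844 + 0.984·0.10636) = 0.0022151/0.10687 = 0.0207.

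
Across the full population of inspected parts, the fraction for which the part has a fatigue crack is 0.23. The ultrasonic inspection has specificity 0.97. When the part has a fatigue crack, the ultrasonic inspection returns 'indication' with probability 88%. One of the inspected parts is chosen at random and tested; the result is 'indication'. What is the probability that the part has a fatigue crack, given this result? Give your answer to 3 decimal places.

P(H | E) ≈ 0.898

Write H for 'the part has a fatigue crack'. Prior odds H:¬H = 0.23/0.77 = 0.29870. For the 'indication' outcome, the likelihood ratio is 0.88/0.03 = 29.333.
Posterior odds = 0.29870 × 29.333 = 8.7619, so P(H|E) = 8.7619/(1+8.7619) = 0.898.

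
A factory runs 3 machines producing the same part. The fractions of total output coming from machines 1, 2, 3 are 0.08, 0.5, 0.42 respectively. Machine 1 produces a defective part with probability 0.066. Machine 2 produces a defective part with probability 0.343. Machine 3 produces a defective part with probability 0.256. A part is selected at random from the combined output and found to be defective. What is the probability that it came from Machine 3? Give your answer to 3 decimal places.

P(defective|M1) = 0.066; P(defective|M2) = 0.343; P(defective|M3) = 0.256.
Prior × likelihood for each source: 0.08·0.066=0.005280, 0.5·0.343=0.1715, 0.42·0.256=0.1075. Summing gives P(defective) = 0.28430.
P(Machine 3 | defective) = 0.1075 / 0.28430 = 0.378.

Posterior probability ≈ 0.378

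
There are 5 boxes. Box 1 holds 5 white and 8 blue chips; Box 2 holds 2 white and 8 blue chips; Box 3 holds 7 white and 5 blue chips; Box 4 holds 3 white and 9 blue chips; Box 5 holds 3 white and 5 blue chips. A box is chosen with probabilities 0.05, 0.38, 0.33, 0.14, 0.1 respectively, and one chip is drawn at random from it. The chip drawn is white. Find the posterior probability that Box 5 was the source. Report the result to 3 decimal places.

Posterior probability ≈ 0.104

Tabulate prior·likelihood by source: [1] prior 0.05, lik 0.3846, product 0.01923; [2] prior 0.38, lik 0.2, product 0.07600; [3] prior 0.33, lik 0.5833, product 0.1925; [4] prior 0.14, lik 0.25, product 0.03500; [5] prior 0.1, lik 0.375, product 0.03750.
Normalizing constant = 0.36023; the posterior for Box 5 is its product over the sum, 0.03750/0.36023 = 0.104.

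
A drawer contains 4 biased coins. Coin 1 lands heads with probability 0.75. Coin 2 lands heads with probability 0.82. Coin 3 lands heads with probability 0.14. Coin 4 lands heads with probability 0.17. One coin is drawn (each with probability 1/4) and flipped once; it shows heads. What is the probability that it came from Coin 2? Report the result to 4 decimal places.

Posterior probability ≈ 0.4362

Tabulate prior·likelihood by source: [1] prior 0.25, lik 0.75, product 0.1875; [2] prior 0.25, lik 0.82, product 0.2050; [3] prior 0.25, lik 0.14, product 0.03500; [4] prior 0.25, lik 0.17, product 0.04250.
Normalizing constant = 0.47000; the posterior for Coin 2 is its product over the sum, 0.2050/0.47000 = 0.4362.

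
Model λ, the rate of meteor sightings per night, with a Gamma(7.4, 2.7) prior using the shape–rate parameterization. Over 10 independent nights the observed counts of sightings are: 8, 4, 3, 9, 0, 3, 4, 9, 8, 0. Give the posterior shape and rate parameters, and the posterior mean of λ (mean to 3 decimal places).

Total count ∑xᵢ = 48 over n = 10 nights.
Gamma is conjugate to the Poisson likelihood: posterior is Gamma(shape = 7.4+48 = 55.4, rate = 2.7+10 = 12.7).
Posterior mean = shape/rate = 55.4/12.7 = 4.362.

Posterior: Gamma(shape=55.4, rate=12.7); mean ≈ 4.362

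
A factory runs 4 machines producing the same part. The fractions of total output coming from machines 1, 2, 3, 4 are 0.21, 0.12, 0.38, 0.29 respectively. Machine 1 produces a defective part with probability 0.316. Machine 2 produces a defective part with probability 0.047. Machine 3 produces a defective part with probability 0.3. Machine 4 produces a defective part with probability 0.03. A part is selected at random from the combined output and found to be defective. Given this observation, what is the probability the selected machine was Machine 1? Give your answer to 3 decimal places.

P(defective|M1) = 0.316; P(defective|M2) = 0.047; P(defective|M3) = 0.3; P(defective|M4) = 0.03.
Prior × likelihood for each source: 0.21·0.316=0.06636, 0.12·0.047=0.005640, 0.38·0.3=0.1140, 0.29·0.03=0.008700. Summing gives P(defective) = 0.19470.
P(Machine 1 | defective) = 0.06636 / 0.19470 = 0.341.

Posterior probability ≈ 0.341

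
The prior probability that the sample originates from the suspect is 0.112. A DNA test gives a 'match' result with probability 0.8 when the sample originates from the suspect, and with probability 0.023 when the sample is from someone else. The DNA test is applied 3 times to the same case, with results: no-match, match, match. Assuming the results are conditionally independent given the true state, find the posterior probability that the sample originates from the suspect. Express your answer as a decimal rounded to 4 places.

Posterior P(H) ≈ 0.9690

Let H be the event that the sample originates from the suspect; start with P(H) = 0.112. P('match'|H) = 0.8, P('match'|¬H) = 0.023.
Update on result 1 ('no-match'): P(H) ← 0.2·0.1120 / (0.2·0.1120 + 0.977·0.8880) = 0.022400/0.88998 = 0.0252.
Update on result 2 ('match'): P(H) ← 0.8·0.0252 / (0.8·0.0252 + 0.023·0.9748) = 0.020135/0.042556 = 0.4731.
Update on result 3 ('match'): P(H) ← 0.8·0.4731 / (0.8·0.4731 + 0.023·0.5269) = 0.37852/0.39063 = 0.9690.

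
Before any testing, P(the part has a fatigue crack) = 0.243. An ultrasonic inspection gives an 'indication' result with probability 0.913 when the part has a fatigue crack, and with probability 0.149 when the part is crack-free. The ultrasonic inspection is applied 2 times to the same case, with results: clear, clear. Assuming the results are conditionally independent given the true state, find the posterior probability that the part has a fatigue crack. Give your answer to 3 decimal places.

With H the event that the part has a fatigue crack, the joint likelihood of the observed sequence is P(data|H) = 0.087·0.087 = 0.0075690 and P(data|¬H) = 0.851·0.851 = 0.72420.
Bayes: P(H|data) = 0.243·0.0075690 / (0.243·0.0075690 + 0.757·0.72420) = 0.0018393/0.55006 = 0.0033.

Posterior P(H) ≈ 0.003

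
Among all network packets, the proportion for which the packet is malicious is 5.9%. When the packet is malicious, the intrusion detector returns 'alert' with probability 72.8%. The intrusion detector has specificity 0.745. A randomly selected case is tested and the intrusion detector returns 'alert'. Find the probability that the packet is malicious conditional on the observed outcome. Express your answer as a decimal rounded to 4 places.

Let H be the event that the packet is malicious. P(H) = 0.059, so P(¬H) = 0.941. With E the 'alert' result, P(E|H) = 0.728 and P(E|¬H) = 0.255.
P(E) = 0.728·0.059 + 0.255·0.941 = 0.042952 + 0.23996 = 0.28291.
By Bayes' theorem, P(H|E) = 0.042952 / 0.28291 = 0.1518.

P(H | E) ≈ 0.1518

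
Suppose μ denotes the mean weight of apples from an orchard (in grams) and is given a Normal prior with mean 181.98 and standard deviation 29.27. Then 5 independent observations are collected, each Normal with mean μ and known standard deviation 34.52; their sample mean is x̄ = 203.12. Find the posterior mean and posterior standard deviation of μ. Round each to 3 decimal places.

Prior precision 1/τ₀² = 1/29.27² = 0.00116722; data precision n/σ² = 5/34.52² = 0.00419593.
Posterior precision = 0.00116722 + 0.00419593 = 0.00536316, giving posterior SD = 1/√0.00536316 = 13.655.
Posterior mean = (0.00116722·181.98 + 0.00419593·203.12) / 0.00536316 = 198.519.

Posterior mean ≈ 198.519; posterior SD ≈ 13.655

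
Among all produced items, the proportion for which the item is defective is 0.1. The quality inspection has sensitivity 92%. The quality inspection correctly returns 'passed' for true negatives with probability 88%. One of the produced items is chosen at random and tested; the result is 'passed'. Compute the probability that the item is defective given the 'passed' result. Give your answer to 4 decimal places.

P(H | E) ≈ 0.0100

Write H for 'the item is defective'. Prior odds H:¬H = 0.1/0.9 = 0.11111. For the 'passed' outcome, the likelihood ratio is 0.08/0.88 = 0.090909.
Posterior odds = 0.11111 × 0.090909 = 0.010101, so P(H|E) = 0.010101/(1+0.010101) = 0.0100.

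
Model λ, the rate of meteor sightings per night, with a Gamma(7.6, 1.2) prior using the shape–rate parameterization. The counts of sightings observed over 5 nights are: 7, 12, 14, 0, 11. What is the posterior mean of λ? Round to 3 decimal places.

Posterior mean ≈ 8.323

Total count ∑xᵢ = 44 over n = 5 nights.
Gamma is conjugate to the Poisson likelihood: posterior is Gamma(shape = 7.6+44 = 51.6, rate = 1.2+5 = 6.2).
Posterior mean = shape/rate = 51.6/6.2 = 8.323.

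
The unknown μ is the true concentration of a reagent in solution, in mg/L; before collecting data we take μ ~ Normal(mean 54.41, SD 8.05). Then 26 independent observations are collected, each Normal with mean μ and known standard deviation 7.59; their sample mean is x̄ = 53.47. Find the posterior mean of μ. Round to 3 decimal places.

Prior precision 1/τ₀² = 1/8.05² = 0.0154315; data precision n/σ² = 26/7.59² = 0.451325.
Posterior precision = 0.0154315 + 0.451325 = 0.466757.
Posterior mean = (0.0154315·54.41 + 0.451325·53.47) / 0.466757 = 53.501.

Posterior mean ≈ 53.501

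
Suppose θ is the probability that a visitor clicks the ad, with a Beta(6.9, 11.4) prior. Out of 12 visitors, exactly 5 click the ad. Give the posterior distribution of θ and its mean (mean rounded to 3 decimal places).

Posterior: Beta(11.9, 18.4); mean ≈ 0.393

The binomial likelihood is conjugate to the Beta prior: with 5 successes and 7 failures, the posterior is Beta(6.9+5, 11.4+7) = Beta(11.9, 18.4).
Posterior mean = α/(α+β) = 11.9/30.3 = 0.393.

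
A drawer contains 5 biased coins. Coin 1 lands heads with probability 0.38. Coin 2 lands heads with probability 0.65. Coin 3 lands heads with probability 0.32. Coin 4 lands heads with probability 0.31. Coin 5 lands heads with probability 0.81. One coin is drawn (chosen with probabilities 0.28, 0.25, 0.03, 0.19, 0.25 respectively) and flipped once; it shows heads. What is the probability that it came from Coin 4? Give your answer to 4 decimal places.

Posterior probability ≈ 0.1091

P(heads|C1) = 0.38; P(heads|C2) = 0.65; P(heads|C3) = 0.32; P(heads|C4) = 0.31; P(heads|C5) = 0.81.
Prior × likelihood for each source: 0.28·0.38=0.1064, 0.25·0.65=0.1625, 0.03·0.32=0.009600, 0.19·0.31=0.05890, 0.25·0.81=0.2025. Summing gives P(heads) = 0.53990.
P(Coin 4 | heads) = 0.05890 / 0.53990 = 0.1091.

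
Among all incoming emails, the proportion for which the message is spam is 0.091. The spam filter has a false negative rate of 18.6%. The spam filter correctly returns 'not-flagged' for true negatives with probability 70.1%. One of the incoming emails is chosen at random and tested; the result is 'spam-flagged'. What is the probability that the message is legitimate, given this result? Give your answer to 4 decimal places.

P(¬H | E) ≈ 0.7858

Write H for 'the message is spam'. Prior odds H:¬H = 0.091/0.909 = 0.10011. For the 'spam-flagged' outcome, the likelihood ratio is 0.814/0.299 = 2.7224.
Posterior odds = 0.10011 × 2.7224 = 0.27254, so P(H|E) = 0.27254/(1+0.27254) = 0.2142. Then P(¬H|E) = 1 − 0.2142 = 0.7858.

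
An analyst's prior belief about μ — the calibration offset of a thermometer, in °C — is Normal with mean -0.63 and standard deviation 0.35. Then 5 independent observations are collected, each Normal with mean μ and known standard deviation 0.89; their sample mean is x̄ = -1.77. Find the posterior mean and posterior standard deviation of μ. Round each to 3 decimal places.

Prior precision 1/τ₀² = 1/0.35² = 8.16327; data precision n/σ² = 5/0.89² = 6.31233.
Posterior precision = 8.16327 + 6.31233 = 14.4756, giving posterior SD = 1/√14.4756 = 0.263.
Posterior mean = (8.16327·-0.63 + 6.31233·-1.77) / 14.4756 = -1.127.

Posterior mean ≈ -1.127; posterior SD ≈ 0.263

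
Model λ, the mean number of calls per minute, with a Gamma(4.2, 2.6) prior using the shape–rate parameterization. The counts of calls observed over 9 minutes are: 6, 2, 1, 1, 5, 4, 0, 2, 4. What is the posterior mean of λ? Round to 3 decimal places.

Posterior mean ≈ 2.517

Total count ∑xᵢ = 25 over n = 9 minutes.
Gamma is conjugate to the Poisson likelihood: posterior is Gamma(shape = 4.2+25 = 29.2, rate = 2.6+9 = 11.6).
Posterior mean = shape/rate = 29.2/11.6 = 2.517.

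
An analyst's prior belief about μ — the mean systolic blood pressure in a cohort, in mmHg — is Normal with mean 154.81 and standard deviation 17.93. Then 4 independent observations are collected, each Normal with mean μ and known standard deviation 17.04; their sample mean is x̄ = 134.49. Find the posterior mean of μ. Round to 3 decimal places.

Posterior mean ≈ 138.233

Prior precision 1/τ₀² = 1/17.93² = 0.00311057; data precision n/σ² = 4/17.04² = 0.0137759.
Posterior precision = 0.00311057 + 0.0137759 = 0.0168865.
Posterior mean = (0.00311057·154.81 + 0.0137759·134.49) / 0.0168865 = 138.233.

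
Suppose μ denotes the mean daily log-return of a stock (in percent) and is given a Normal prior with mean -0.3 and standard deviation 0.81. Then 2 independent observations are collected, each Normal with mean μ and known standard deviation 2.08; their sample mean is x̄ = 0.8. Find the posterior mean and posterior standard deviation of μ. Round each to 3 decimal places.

With known σ, the Normal prior is conjugate. Weight on the data is w = (n/σ²)/(n/σ² + 1/τ₀²) = 0.462278/(0.462278+1.52416) = 0.23272.
Posterior mean = w·x̄ + (1−w)·μ₀ = 0.23272·0.8 + 0.76728·-0.3 = -0.044. Posterior variance = 1/(0.462278+1.52416) = 0.503414, so SD = 0.710.

Posterior mean ≈ -0.044; posterior SD ≈ 0.710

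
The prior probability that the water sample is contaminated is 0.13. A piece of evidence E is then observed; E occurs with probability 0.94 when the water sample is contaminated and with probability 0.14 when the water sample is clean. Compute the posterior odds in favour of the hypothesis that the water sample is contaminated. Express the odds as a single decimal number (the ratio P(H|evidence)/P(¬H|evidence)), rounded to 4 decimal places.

Posterior odds ≈ 1.0033

Prior odds = 0.13/(1−0.13) = 0.14943.
Likelihood ratio for E = 0.94/0.14 = 6.7143.
Posterior odds = prior odds × LR = 1.0033.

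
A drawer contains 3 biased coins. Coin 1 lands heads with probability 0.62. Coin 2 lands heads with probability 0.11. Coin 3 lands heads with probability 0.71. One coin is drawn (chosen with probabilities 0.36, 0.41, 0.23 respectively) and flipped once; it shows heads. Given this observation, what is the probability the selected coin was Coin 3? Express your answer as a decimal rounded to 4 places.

Tabulate prior·likelihood by source: [1] prior 0.36, lik 0.62, product 0.2232; [2] prior 0.41, lik 0.11, product 0.04510; [3] prior 0.23, lik 0.71, product 0.1633.
Normalizing constant = 0.43160; the posterior for Coin 3 is its product over the sum, 0.1633/0.43160 = 0.3784.

Posterior probability ≈ 0.3784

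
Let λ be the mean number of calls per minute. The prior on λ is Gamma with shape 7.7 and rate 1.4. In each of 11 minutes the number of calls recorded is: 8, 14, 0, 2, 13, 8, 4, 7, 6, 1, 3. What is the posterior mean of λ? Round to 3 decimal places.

Posterior mean ≈ 5.944

The Poisson likelihood adds the total count to the shape and the number of exposure periods to the rate. Here ∑xᵢ = 66 and n = 11, so shape 7.7→73.7 and rate 1.4→12.4.
E[λ | data] = 73.7/12.4 = 5.944.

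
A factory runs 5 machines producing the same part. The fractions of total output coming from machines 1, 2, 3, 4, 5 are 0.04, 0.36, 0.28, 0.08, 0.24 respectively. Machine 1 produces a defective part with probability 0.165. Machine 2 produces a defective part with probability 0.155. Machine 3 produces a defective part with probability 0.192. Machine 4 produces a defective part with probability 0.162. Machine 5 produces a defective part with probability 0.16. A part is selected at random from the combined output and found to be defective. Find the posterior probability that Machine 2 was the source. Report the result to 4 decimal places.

Posterior probability ≈ 0.3331

Tabulate prior·likelihood by source: [1] prior 0.04, lik 0.165, product 0.006600; [2] prior 0.36, lik 0.155, product 0.05580; [3] prior 0.28, lik 0.192, product 0.05376; [4] prior 0.08, lik 0.162, product 0.01296; [5] prior 0.24, lik 0.16, product 0.03840.
Normalizing constant = 0.16752; the posterior for Machine 2 is its product over the sum, 0.05580/0.16752 = 0.3331.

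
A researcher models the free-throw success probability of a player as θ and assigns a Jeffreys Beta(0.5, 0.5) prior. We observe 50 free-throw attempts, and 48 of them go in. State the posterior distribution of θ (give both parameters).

The binomial likelihood is conjugate to the Beta prior: with 48 successes and 2 failures, the posterior is Beta(0.5+48, 0.5+2) = Beta(48.5, 2.5).

Posterior: Beta(48.5, 2.5)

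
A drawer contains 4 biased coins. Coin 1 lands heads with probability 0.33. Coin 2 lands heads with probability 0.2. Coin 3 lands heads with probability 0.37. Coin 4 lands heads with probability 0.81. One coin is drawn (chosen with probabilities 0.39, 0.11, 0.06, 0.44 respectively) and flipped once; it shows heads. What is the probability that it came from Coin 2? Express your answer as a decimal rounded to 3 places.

Posterior probability ≈ 0.042

Tabulate prior·likelihood by source: [1] prior 0.39, lik 0.33, product 0.1287; [2] prior 0.11, lik 0.2, product 0.02200; [3] prior 0.06, lik 0.37, product 0.02220; [4] prior 0.44, lik 0.81, product 0.3564.
Normalizing constant = 0.52930; the posterior for Coin 2 is its product over the sum, 0.02200/0.52930 = 0.042.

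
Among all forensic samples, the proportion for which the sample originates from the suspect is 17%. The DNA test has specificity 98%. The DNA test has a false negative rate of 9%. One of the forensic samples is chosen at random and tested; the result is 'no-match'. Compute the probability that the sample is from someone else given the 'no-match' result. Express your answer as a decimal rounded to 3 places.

P(¬H | E) ≈ 0.982

Let H be the event that the sample originates from the suspect. P(H) = 0.17, so P(¬H) = 0.83. With E the 'no-match' result, P(E|H) = 0.09 and P(E|¬H) = 0.98.
P(E) = 0.09·0.17 + 0.98·0.83 = 0.015300 + 0.81340 = 0.82870.
By Bayes' theorem, P(H|E) = 0.015300 / 0.82870 = 0.018. Hence P(¬H|E) = 1 − 0.018 = 0.982.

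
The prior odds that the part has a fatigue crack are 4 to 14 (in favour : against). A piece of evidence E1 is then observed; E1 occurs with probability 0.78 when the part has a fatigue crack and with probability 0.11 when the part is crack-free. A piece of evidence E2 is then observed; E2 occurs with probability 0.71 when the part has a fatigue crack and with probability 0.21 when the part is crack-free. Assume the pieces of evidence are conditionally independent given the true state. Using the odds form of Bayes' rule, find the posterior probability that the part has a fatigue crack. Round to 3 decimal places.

Prior odds = 4/14 = 0.28571. In log-odds, ln(0.28571) = -1.2528.
Add log likelihood ratios: ln(7.0909) + ln(3.3810) = 3.1770.
Posterior log-odds = 1.9242, so posterior odds = exp(1.9242) = 6.8497. Converting, P(H|E) = 6.8497/7.8497 = 0.873.

Posterior probability ≈ 0.873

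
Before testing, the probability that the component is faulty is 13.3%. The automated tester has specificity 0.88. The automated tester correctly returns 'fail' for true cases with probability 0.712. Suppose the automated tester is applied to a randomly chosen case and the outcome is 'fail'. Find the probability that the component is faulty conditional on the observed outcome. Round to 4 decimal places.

P(H | E) ≈ 0.4765

Let H be the event that the component is faulty. P(H) = 0.133, so P(¬H) = 0.867. With E the 'fail' result, P(E|H) = 0.712 and P(E|¬H) = 0.12.
P(E) = 0.712·0.133 + 0.12·0.867 = 0.094696 + 0.10404 = 0.19874.
By Bayes' theorem, P(H|E) = 0.094696 / 0.19874 = 0.4765.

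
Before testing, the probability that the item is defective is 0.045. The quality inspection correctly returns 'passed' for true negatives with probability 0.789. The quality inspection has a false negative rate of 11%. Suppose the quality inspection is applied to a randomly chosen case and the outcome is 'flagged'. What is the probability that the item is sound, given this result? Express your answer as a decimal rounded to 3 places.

P(¬H | E) ≈ 0.834

Write H for 'the item is defective'. Prior odds H:¬H = 0.045/0.955 = 0.047120. For the 'flagged' outcome, the likelihood ratio is 0.89/0.211 = 4.2180.
Posterior odds = 0.047120 × 4.2180 = 0.19875, so P(H|E) = 0.19875/(1+0.19875) = 0.166. Then P(¬H|E) = 1 − 0.166 = 0.834.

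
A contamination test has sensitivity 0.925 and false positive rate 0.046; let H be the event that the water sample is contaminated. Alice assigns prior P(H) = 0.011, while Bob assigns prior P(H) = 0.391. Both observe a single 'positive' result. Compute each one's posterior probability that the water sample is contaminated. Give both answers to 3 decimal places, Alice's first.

Alice: 0.183; Bob: 0.928

The likelihood ratio for a 'positive' result is 0.925/0.046 = 20.109.
Alice: prior odds 0.011/0.989 = 0.011122; posterior odds 0.22366; posterior probability 0.183.
Bob: prior odds 0.391/0.609 = 0.64204; posterior odds 12.911; posterior probability 0.928.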